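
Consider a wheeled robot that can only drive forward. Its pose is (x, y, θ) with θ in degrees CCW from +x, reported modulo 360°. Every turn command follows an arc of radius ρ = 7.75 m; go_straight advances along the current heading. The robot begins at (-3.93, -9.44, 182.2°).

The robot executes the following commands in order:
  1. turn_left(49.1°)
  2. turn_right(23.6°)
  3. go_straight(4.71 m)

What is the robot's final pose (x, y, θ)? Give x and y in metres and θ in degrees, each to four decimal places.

(-16.2968, -16.5442, 207.7000°)

set_pose: (x, y, θ) = (-3.9300, -9.4400, 182.2000°), ρ = 7.75
turn_left(49.1°): centre at ρ to the left, rotate +49.1° → (-9.6808, -12.3387, 231.3000°)
turn_right(23.6°): centre at ρ to the right, rotate −23.6° → (-12.1266, -14.3548, 207.7000°)
go_straight(4.71): x += 4.71·cos θ, y += 4.71·sin θ → (-16.2968, -16.5442, 207.7000°)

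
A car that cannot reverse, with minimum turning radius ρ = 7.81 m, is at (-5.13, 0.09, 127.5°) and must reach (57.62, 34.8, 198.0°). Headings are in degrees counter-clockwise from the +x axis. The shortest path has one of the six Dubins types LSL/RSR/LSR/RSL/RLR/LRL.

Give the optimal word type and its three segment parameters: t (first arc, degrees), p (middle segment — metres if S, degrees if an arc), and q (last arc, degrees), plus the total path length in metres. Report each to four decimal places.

Let ψ = atan2(Δy, Δx) = atan2(34.71, 62.75) = 28.9491° be the start→goal bearing.
Normalize: d = |goal − start| / ρ = 71.710157/7.81 = 9.181838, α = (θ_start − ψ) mod 360° = 98.5509° = 1.720038 rad, β = (θ_goal − ψ) mod 360° = 169.0509° = 2.950495 rad.
Common terms: sin α = 0.988884, cos α = -0.148689, sin β = 0.189936, cos β = -0.981796, cos(α−β) = 0.333807, d² = 84.306154. Work in radians in the unit-radius frame; every candidate has L = ρ·(t + p + q).
LSL: p² = 2 + d² − 2cos(α−β) + 2d(sin α − sin β) = 100.310160; p = √p² = 10.015496; φ = atan2(cos β − cos α, d + sin α − sin β) = -0.083278 rad; t = (φ − α) mod 2π = 4.479869 rad, q = (β − φ) mod 2π = 3.033774 rad → L = 7.81·(4.479869 + 10.015496 + 3.033774) = 7.81·17.529138 = 136.902571 m
RSR: p² = 2 + d² − 2cos(α−β) + 2d(sin β − sin α) = 70.966920; p = √p² = 8.424187; φ = atan2(cos α − cos β, d − sin α + sin β) = 0.099057 rad; t = (α − φ) mod 2π = 1.620982 rad, q = (φ − β) mod 2π = 3.431746 rad → L = 7.81·(1.620982 + 8.424187 + 3.431746) = 7.81·13.476915 = 105.254705 m
LSR: p² = d² − 2 + 2cos(α−β) + 2d(sin α + sin β) = 104.621242; p = √p² = 10.228453; φ = atan2(−cos α − cos β, d + sin α + sin β) − atan2(−2, p) = 0.301780 rad; t = (φ − α) mod 2π = 4.864927 rad, q = (φ − β) mod 2π = 3.634470 rad → L = 7.81·(4.864927 + 10.228453 + 3.634470) = 7.81·18.727849 = 146.264503 m
RSL: p² = d² − 2 + 2cos(α−β) − 2d(sin α + sin β) = 61.326294; p = √p² = 7.831111; φ = atan2(cos α + cos β, d − sin α − sin β) − atan2(2, p) = -0.390376 rad; t = (α − φ) mod 2π = 2.110414 rad, q = (β − φ) mod 2π = 3.340871 rad → L = 7.81·(2.110414 + 7.831111 + 3.340871) = 7.81·13.282396 = 103.735509 m
RLR: c = (6 − d² + 2cos(α−β) + 2d(sin α − sin β))/8 = -7.870865, |c| > 1 → infeasible
LRL: c = (6 − d² + 2cos(α−β) − 2d(sin α − sin β))/8 = -11.538770, |c| > 1 → infeasible
Shortest: RSL with L = 103.735509 m ≈ 103.7355 m
Convert RSL to answer units (arcs ×180/π): t = 2.110414·180/π = 120.9178°, p = ρ·p = 7.81·7.831111 = 61.1610 m, q = 3.340871·180/π = 191.4178°, L = 103.7355 m.

RSL: t = 120.9178°, p = 61.1610 m, q = 191.4178°, L = 103.7355 m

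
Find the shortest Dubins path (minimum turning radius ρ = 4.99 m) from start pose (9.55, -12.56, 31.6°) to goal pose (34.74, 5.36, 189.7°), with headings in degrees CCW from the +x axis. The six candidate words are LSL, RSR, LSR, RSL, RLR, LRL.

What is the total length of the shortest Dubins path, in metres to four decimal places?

43.7510 m

Let ψ = atan2(Δy, Δx) = atan2(17.92, 25.19) = 35.4278° be the start→goal bearing.
Normalize: d = |goal − start| / ρ = 30.913791/4.99 = 6.195149, α = (θ_start − ψ) mod 360° = 356.1722° = 6.216378 rad, β = (θ_goal − ψ) mod 360° = 154.2722° = 2.692558 rad.
Common terms: sin α = -0.066758, cos α = 0.997769, sin β = 0.434096, cos β = -0.900867, cos(α−β) = -0.927836, d² = 38.379866. Work in radians in the unit-radius frame; every candidate has L = ρ·(t + p + q).
LSL: p² = 2 + d² − 2cos(α−β) + 2d(sin α − sin β) = 36.029807; p = √p² = 6.002483; φ = atan2(cos β − cos α, d + sin α − sin β) = -0.321836 rad; t = (φ − α) mod 2π = 6.028157 rad, q = (β − φ) mod 2π = 3.014393 rad → L = 4.99·(6.028157 + 6.002483 + 3.014393) = 4.99·15.045034 = 75.074721 m
RSR: p² = 2 + d² − 2cos(α−β) + 2d(sin β − sin α) = 48.441270; p = √p² = 6.959976; φ = atan2(cos α − cos β, d − sin α + sin β) = 0.276295 rad; t = (α − φ) mod 2π = 5.940082 rad, q = (φ − β) mod 2π = 3.866923 rad → L = 4.99·(5.940082 + 6.959976 + 3.866923) = 4.99·16.766981 = 83.667237 m
LSR: p² = d² − 2 + 2cos(α−β) + 2d(sin α + sin β) = 39.075623; p = √p² = 6.251050; φ = atan2(−cos α − cos β, d + sin α + sin β) − atan2(−2, p) = 0.294889 rad; t = (φ − α) mod 2π = 0.361697 rad, q = (φ − β) mod 2π = 3.885517 rad → L = 4.99·(0.361697 + 6.251050 + 3.885517) = 4.99·10.498263 = 52.386333 m
RSL: p² = d² − 2 + 2cos(α−β) − 2d(sin α + sin β) = 29.972764; p = √p² = 5.474739; φ = atan2(cos α + cos β, d − sin α − sin β) − atan2(2, p) = -0.333626 rad; t = (α − φ) mod 2π = 0.266818 rad, q = (β − φ) mod 2π = 3.026184 rad → L = 4.99·(0.266818 + 5.474739 + 3.026184) = 4.99·8.767741 = 43.751028 m
RLR: c = (6 − d² + 2cos(α−β) + 2d(sin α − sin β))/8 = -5.055159, |c| > 1 → infeasible
LRL: c = (6 − d² + 2cos(α−β) − 2d(sin α − sin β))/8 = -3.503726, |c| > 1 → infeasible
Shortest: RSL with L = 43.751028 m ≈ 43.7510 m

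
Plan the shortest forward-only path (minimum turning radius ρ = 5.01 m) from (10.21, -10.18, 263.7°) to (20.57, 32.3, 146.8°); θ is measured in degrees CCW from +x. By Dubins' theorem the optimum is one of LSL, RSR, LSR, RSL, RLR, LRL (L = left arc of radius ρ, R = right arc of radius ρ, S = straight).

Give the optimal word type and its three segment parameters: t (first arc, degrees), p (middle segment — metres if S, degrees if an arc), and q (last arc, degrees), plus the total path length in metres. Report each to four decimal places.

Let ψ = atan2(Δy, Δx) = atan2(42.48, 10.36) = 76.2943° be the start→goal bearing.
Normalize: d = |goal − start| / ρ = 43.725050/5.01 = 8.727555, α = (θ_start − ψ) mod 360° = 187.4057° = 3.270847 rad, β = (θ_goal − ψ) mod 360° = 70.5057° = 1.230557 rad.
Common terms: sin α = -0.128895, cos α = -0.991658, sin β = 0.942675, cos β = 0.333713, cos(α−β) = -0.452435, d² = 76.170214. Work in radians in the unit-radius frame; every candidate has L = ρ·(t + p + q).
LSL: p² = 2 + d² − 2cos(α−β) + 2d(sin α − sin β) = 60.370723; p = √p² = 7.769860; φ = atan2(cos β − cos α, d + sin α − sin β) = 0.171417 rad; t = (φ − α) mod 2π = 3.183755 rad, q = (β − φ) mod 2π = 1.059140 rad → L = 5.01·(3.183755 + 7.769860 + 1.059140) = 5.01·12.012755 = 60.183904 m
RSR: p² = 2 + d² − 2cos(α−β) + 2d(sin β − sin α) = 97.779445; p = √p² = 9.888349; φ = atan2(cos α − cos β, d − sin α + sin β) = -0.134438 rad; t = (α − φ) mod 2π = 3.405285 rad, q = (φ − β) mod 2π = 4.918190 rad → L = 5.01·(3.405285 + 9.888349 + 4.918190) = 5.01·18.211824 = 91.241239 m
LSR: p² = d² − 2 + 2cos(α−β) + 2d(sin α + sin β) = 87.469968; p = √p² = 9.352538; φ = atan2(−cos α − cos β, d + sin α + sin β) − atan2(−2, p) = 0.279521 rad; t = (φ − α) mod 2π = 3.291859 rad, q = (φ − β) mod 2π = 5.332149 rad → L = 5.01·(3.291859 + 9.352538 + 5.332149) = 5.01·17.976547 = 90.062500 m
RSL: p² = d² − 2 + 2cos(α−β) − 2d(sin α + sin β) = 59.060722; p = √p² = 7.685097; φ = atan2(cos α + cos β, d − sin α − sin β) − atan2(2, p) = -0.337545 rad; t = (α − φ) mod 2π = 3.608392 rad, q = (β − φ) mod 2π = 1.568102 rad → L = 5.01·(3.608392 + 7.685097 + 1.568102) = 5.01·12.861591 = 64.436572 m
RLR: c = (6 − d² + 2cos(α−β) + 2d(sin α − sin β))/8 = -11.222431, |c| > 1 → infeasible
LRL: c = (6 − d² + 2cos(α−β) − 2d(sin α − sin β))/8 = -6.546340, |c| > 1 → infeasible
Shortest: LSL with L = 60.183904 m ≈ 60.1839 m
Convert LSL to answer units (arcs ×180/π): t = 3.183755·180/π = 182.4157°, p = ρ·p = 5.01·7.769860 = 38.9270 m, q = 1.059140·180/π = 60.6843°, L = 60.1839 m.

LSL: t = 182.4157°, p = 38.9270 m, q = 60.6843°, L = 60.1839 m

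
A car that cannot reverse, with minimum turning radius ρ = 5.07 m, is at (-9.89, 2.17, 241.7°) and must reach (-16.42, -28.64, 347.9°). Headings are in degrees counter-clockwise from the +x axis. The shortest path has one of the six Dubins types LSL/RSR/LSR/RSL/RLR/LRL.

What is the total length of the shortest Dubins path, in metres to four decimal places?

34.8628 m

Let ψ = atan2(Δy, Δx) = atan2(-30.81, -6.53) = -101.9664° be the start→goal bearing.
Normalize: d = |goal − start| / ρ = 31.494396/5.07 = 6.211912, α = (θ_start − ψ) mod 360° = 343.6664° = 5.998111 rad, β = (θ_goal − ψ) mod 360° = 89.8664° = 1.568465 rad.
Common terms: sin α = -0.281229, cos α = 0.959641, sin β = 0.999997, cos β = 0.002331, cos(α−β) = -0.278991, d² = 38.587857. Work in radians in the unit-radius frame; every candidate has L = ρ·(t + p + q).
LSL: p² = 2 + d² − 2cos(α−β) + 2d(sin α − sin β) = 25.228107; p = √p² = 5.022759; φ = atan2(cos β − cos α, d + sin α − sin β) = -0.191768 rad; t = (φ − α) mod 2π = 0.093307 rad, q = (β − φ) mod 2π = 1.760233 rad → L = 5.07·(0.093307 + 5.022759 + 1.760233) = 5.07·6.876299 = 34.862834 m
RSR: p² = 2 + d² − 2cos(α−β) + 2d(sin β − sin α) = 57.063571; p = √p² = 7.554043; φ = atan2(cos α − cos β, d − sin α + sin β) = 0.127070 rad; t = (α − φ) mod 2π = 5.871041 rad, q = (φ − β) mod 2π = 4.841790 rad → L = 5.07·(5.871041 + 7.554043 + 4.841790) = 5.07·18.266874 = 92.613053 m
LSR: p² = d² − 2 + 2cos(α−β) + 2d(sin α + sin β) = 44.959725; p = √p² = 6.705201; φ = atan2(−cos α − cos β, d + sin α + sin β) − atan2(−2, p) = 0.151956 rad; t = (φ − α) mod 2π = 0.437031 rad, q = (φ − β) mod 2π = 4.866677 rad → L = 5.07·(0.437031 + 6.705201 + 4.866677) = 5.07·12.008909 = 60.885169 m
RSL: p² = d² − 2 + 2cos(α−β) − 2d(sin α + sin β) = 27.100024; p = √p² = 5.205768; φ = atan2(cos α + cos β, d − sin α − sin β) − atan2(2, p) = -0.193438 rad; t = (α − φ) mod 2π = 6.191549 rad, q = (β − φ) mod 2π = 1.761903 rad → L = 5.07·(6.191549 + 5.205768 + 1.761903) = 5.07·13.159220 = 66.717248 m
RLR: c = (6 − d² + 2cos(α−β) + 2d(sin α − sin β))/8 = -6.132946, |c| > 1 → infeasible
LRL: c = (6 − d² + 2cos(α−β) − 2d(sin α − sin β))/8 = -2.153513, |c| > 1 → infeasible
Shortest: LSL with L = 34.862834 m ≈ 34.8628 m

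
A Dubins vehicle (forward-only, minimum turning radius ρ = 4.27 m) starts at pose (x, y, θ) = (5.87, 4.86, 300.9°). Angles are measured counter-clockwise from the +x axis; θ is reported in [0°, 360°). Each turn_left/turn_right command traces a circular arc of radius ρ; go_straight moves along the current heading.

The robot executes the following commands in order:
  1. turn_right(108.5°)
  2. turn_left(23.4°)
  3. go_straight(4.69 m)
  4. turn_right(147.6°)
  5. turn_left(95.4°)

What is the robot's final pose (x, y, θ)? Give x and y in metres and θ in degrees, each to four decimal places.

(-11.4832, 5.7772, 163.6000°)

set_pose: (x, y, θ) = (5.8700, 4.8600, 300.9000°), ρ = 4.27
turn_right(108.5°): centre at ρ to the right, rotate −108.5° → (3.1230, -1.5032, 192.4000°)
turn_left(23.4°): centre at ρ to the left, rotate +23.4° → (1.5421, -2.2104, 215.8000°)
go_straight(4.69): x += 4.69·cos θ, y += 4.69·sin θ → (-2.2618, -4.9538, 215.8000°)
turn_right(147.6°): centre at ρ to the right, rotate −147.6° → (-8.7242, 0.0952, 68.2000°)
turn_left(95.4°): centre at ρ to the left, rotate +95.4° → (-11.4832, 5.7772, 163.6000°)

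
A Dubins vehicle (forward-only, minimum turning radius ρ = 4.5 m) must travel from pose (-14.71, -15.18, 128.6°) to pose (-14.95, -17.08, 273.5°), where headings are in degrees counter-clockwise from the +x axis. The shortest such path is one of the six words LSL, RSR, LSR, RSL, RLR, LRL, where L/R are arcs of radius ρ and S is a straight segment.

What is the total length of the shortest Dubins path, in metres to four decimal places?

Let ψ = atan2(Δy, Δx) = atan2(-1.90, -0.24) = -97.1992° be the start→goal bearing.
Normalize: d = |goal − start| / ρ = 1.915098/4.5 = 0.425577, α = (θ_start − ψ) mod 360° = 225.7992° = 3.940940 rad, β = (θ_goal − ψ) mod 360° = 10.6992° = 0.186737 rad.
Common terms: sin α = -0.716901, cos α = -0.697175, sin β = 0.185653, cos β = 0.982615, cos(α−β) = -0.818150, d² = 0.181116. Work in radians in the unit-radius frame; every candidate has L = ρ·(t + p + q).
LSL: p² = 2 + d² − 2cos(α−β) + 2d(sin α − sin β) = 3.049202; p = √p² = 1.746196; φ = atan2(cos β − cos α, d + sin α − sin β) = 1.847465 rad; t = (φ − α) mod 2π = 4.189710 rad, q = (β − φ) mod 2π = 4.622457 rad → L = 4.5·(4.189710 + 1.746196 + 4.622457) = 4.5·10.558364 = 47.512637 m
RSR: p² = 2 + d² − 2cos(α−β) + 2d(sin β − sin α) = 4.585629; p = √p² = 2.141408; φ = atan2(cos α − cos β, d − sin α + sin β) = -0.901780 rad; t = (α − φ) mod 2π = 4.842720 rad, q = (φ − β) mod 2π = 5.194668 rad → L = 4.5·(4.842720 + 2.141408 + 5.194668) = 4.5·12.178797 = 54.804585 m
LSR: p² = d² − 2 + 2cos(α−β) + 2d(sin α + sin β) = -3.907357 < 0 → infeasible
RSL: p² = d² − 2 + 2cos(α−β) − 2d(sin α + sin β) = -3.003009 < 0 → infeasible
RLR: c = (6 − d² + 2cos(α−β) + 2d(sin α − sin β))/8 = 0.426796; p = 2π − arccos c = 5.153336 rad; φ = atan2(cos α − cos β, d − sin α + sin β) = -0.901780 rad; t = (α − φ + p/2) mod 2π = 1.136203 rad, q = (α − β − t + p) mod 2π = 1.488151 rad → L = 4.5·(1.136203 + 5.153336 + 1.488151) = 4.5·7.777691 = 34.999607 m
LRL: c = (6 − d² + 2cos(α−β) − 2d(sin α − sin β))/8 = 0.618850; p = 2π − arccos c = 5.379667 rad; φ = atan2(cos β − cos α, d + sin α − sin β) = 1.847465 rad; t = (φ − α + p/2) mod 2π = 0.596358 rad, q = (β − α − t + p) mod 2π = 1.029105 rad → L = 4.5·(0.596358 + 5.379667 + 1.029105) = 4.5·7.005130 = 31.523084 m
Shortest: LRL with L = 31.523084 m ≈ 31.5231 m

31.5231 m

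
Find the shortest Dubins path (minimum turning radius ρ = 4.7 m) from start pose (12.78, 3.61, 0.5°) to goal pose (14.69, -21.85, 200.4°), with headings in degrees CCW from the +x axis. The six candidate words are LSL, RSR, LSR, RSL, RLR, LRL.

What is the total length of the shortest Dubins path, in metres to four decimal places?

Let ψ = atan2(Δy, Δx) = atan2(-25.46, 1.91) = -85.7097° be the start→goal bearing.
Normalize: d = |goal − start| / ρ = 25.531543/4.7 = 5.432243, α = (θ_start − ψ) mod 360° = 86.2097° = 1.504644 rad, β = (θ_goal − ψ) mod 360° = 286.1097° = 4.993557 rad.
Common terms: sin α = 0.997813, cos α = 0.066104, sin β = -0.960732, cos β = 0.277478, cos(α−β) = -0.940288, d² = 29.509267. Work in radians in the unit-radius frame; every candidate has L = ρ·(t + p + q).
LSL: p² = 2 + d² − 2cos(α−β) + 2d(sin α − sin β) = 54.668426; p = √p² = 7.393810; φ = atan2(cos β − cos α, d + sin α − sin β) = 0.028592 rad; t = (φ − α) mod 2π = 4.807133 rad, q = (β − φ) mod 2π = 4.964965 rad → L = 4.7·(4.807133 + 7.393810 + 4.964965) = 4.7·17.165908 = 80.679770 m
RSR: p² = 2 + d² − 2cos(α−β) + 2d(sin β − sin α) = 12.111260; p = √p² = 3.480124; φ = atan2(cos α − cos β, d − sin α + sin β) = -0.060775 rad; t = (α − φ) mod 2π = 1.565418 rad, q = (φ − β) mod 2π = 1.228854 rad → L = 4.7·(1.565418 + 3.480124 + 1.228854) = 4.7·6.274396 = 29.489660 m
LSR: p² = d² − 2 + 2cos(α−β) + 2d(sin α + sin β) = 26.031553; p = √p² = 5.102113; φ = atan2(−cos α − cos β, d + sin α + sin β) − atan2(−2, p) = 0.310849 rad; t = (φ − α) mod 2π = 5.089390 rad, q = (φ − β) mod 2π = 1.600477 rad → L = 4.7·(5.089390 + 5.102113 + 1.600477) = 4.7·11.791980 = 55.422306 m
RSL: p² = d² − 2 + 2cos(α−β) − 2d(sin α + sin β) = 25.225828; p = √p² = 5.022532; φ = atan2(cos α + cos β, d − sin α − sin β) − atan2(2, p) = -0.315361 rad; t = (α − φ) mod 2π = 1.820005 rad, q = (β − φ) mod 2π = 5.308918 rad → L = 4.7·(1.820005 + 5.022532 + 5.308918) = 4.7·12.151454 = 57.111835 m
RLR: c = (6 − d² + 2cos(α−β) + 2d(sin α − sin β))/8 = -0.513907; p = 2π − arccos c = 4.172655 rad; φ = atan2(cos α − cos β, d − sin α + sin β) = -0.060775 rad; t = (α − φ + p/2) mod 2π = 3.651746 rad, q = (α − β − t + p) mod 2π = 3.315182 rad → L = 4.7·(3.651746 + 4.172655 + 3.315182) = 4.7·11.139583 = 52.356040 m
LRL: c = (6 − d² + 2cos(α−β) − 2d(sin α − sin β))/8 = -5.833553, |c| > 1 → infeasible
Shortest: RSR with L = 29.489660 m ≈ 29.4897 m

29.4897 m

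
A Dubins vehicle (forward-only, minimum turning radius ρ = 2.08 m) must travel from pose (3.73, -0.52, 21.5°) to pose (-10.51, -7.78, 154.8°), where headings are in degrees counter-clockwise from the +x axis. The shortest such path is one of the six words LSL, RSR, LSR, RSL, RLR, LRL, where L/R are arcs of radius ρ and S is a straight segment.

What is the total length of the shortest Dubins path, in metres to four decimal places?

22.7603 m

Let ψ = atan2(Δy, Δx) = atan2(-7.26, -14.24) = -152.9861° be the start→goal bearing.
Normalize: d = |goal − start| / ρ = 15.983904/2.08 = 7.684569, α = (θ_start − ψ) mod 360° = 174.4861° = 3.045357 rad, β = (θ_goal − ψ) mod 360° = 307.7861° = 5.371881 rad.
Common terms: sin α = 0.096088, cos α = -0.995373, sin β = -0.790304, cos β = 0.612715, cos(α−β) = -0.685818, d² = 59.052607. Work in radians in the unit-radius frame; every candidate has L = ρ·(t + p + q).
LSL: p² = 2 + d² − 2cos(α−β) + 2d(sin α − sin β) = 76.047317; p = √p² = 8.720511; φ = atan2(cos β − cos α, d + sin α − sin β) = 0.185464 rad; t = (φ − α) mod 2π = 3.423293 rad, q = (β − φ) mod 2π = 5.186416 rad → L = 2.08·(3.423293 + 8.720511 + 5.186416) = 2.08·17.330220 = 36.046859 m
RSR: p² = 2 + d² − 2cos(α−β) + 2d(sin β − sin α) = 48.801171; p = √p² = 6.985784; φ = atan2(cos α − cos β, d − sin α + sin β) = -0.232277 rad; t = (α − φ) mod 2π = 3.277634 rad, q = (φ − β) mod 2π = 0.679027 rad → L = 2.08·(3.277634 + 6.985784 + 0.679027) = 2.08·10.942445 = 22.760285 m
LSR: p² = d² − 2 + 2cos(α−β) + 2d(sin α + sin β) = 45.011463; p = √p² = 6.709058; φ = atan2(−cos α − cos β, d + sin α + sin β) − atan2(−2, p) = 0.344403 rad; t = (φ − α) mod 2π = 3.582232 rad, q = (φ − β) mod 2π = 1.255708 rad → L = 2.08·(3.582232 + 6.709058 + 1.255708) = 2.08·11.546998 = 24.017756 m
RSL: p² = d² − 2 + 2cos(α−β) − 2d(sin α + sin β) = 66.350478; p = √p² = 8.145580; φ = atan2(cos α + cos β, d − sin α − sin β) − atan2(2, p) = -0.286407 rad; t = (α − φ) mod 2π = 3.331764 rad, q = (β − φ) mod 2π = 5.658288 rad → L = 2.08·(3.331764 + 8.145580 + 5.658288) = 2.08·17.135632 = 35.642114 m
RLR: c = (6 − d² + 2cos(α−β) + 2d(sin α − sin β))/8 = -5.100146, |c| > 1 → infeasible
LRL: c = (6 − d² + 2cos(α−β) − 2d(sin α − sin β))/8 = -8.505915, |c| > 1 → infeasible
Shortest: RSR with L = 22.760285 m ≈ 22.7603 m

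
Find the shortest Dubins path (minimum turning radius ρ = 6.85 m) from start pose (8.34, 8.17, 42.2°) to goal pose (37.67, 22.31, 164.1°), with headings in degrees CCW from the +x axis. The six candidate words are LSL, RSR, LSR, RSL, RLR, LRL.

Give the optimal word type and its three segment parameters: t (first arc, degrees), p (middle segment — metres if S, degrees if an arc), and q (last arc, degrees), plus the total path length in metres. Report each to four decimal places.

RSL: t = 44.9282°, p = 22.2252 m, q = 166.8282°, L = 47.5417 m

Let ψ = atan2(Δy, Δx) = atan2(14.14, 29.33) = 25.7387° be the start→goal bearing.
Normalize: d = |goal − start| / ρ = 32.560536/6.85 = 4.753363, α = (θ_start − ψ) mod 360° = 16.4613° = 0.287303 rad, β = (θ_goal − ψ) mod 360° = 138.3613° = 2.414860 rad.
Common terms: sin α = 0.283367, cos α = 0.959011, sin β = 0.664432, cos β = -0.747349, cos(α−β) = -0.528438, d² = 22.594459. Work in radians in the unit-radius frame; every candidate has L = ρ·(t + p + q).
LSL: p² = 2 + d² − 2cos(α−β) + 2d(sin α − sin β) = 22.028662; p = √p² = 4.693470; φ = atan2(cos β − cos α, d + sin α − sin β) = -0.372087 rad; t = (φ − α) mod 2π = 5.623795 rad, q = (β − φ) mod 2π = 2.786947 rad → L = 6.85·(5.623795 + 4.693470 + 2.786947) = 6.85·13.104212 = 89.763851 m
RSR: p² = 2 + d² − 2cos(α−β) + 2d(sin β − sin α) = 29.274010; p = √p² = 5.410546; φ = atan2(cos α − cos β, d − sin α + sin β) = 0.320854 rad; t = (α − φ) mod 2π = 6.249635 rad, q = (φ − β) mod 2π = 4.189179 rad → L = 6.85·(6.249635 + 5.410546 + 4.189179) = 6.85·15.849360 = 108.568119 m
LSR: p² = d² − 2 + 2cos(α−β) + 2d(sin α + sin β) = 28.548045; p = √p² = 5.343037; φ = atan2(−cos α − cos β, d + sin α + sin β) − atan2(−2, p) = 0.321064 rad; t = (φ − α) mod 2π = 0.033761 rad, q = (φ − β) mod 2π = 4.189390 rad → L = 6.85·(0.033761 + 5.343037 + 4.189390) = 6.85·9.566188 = 65.528386 m
RSL: p² = d² − 2 + 2cos(α−β) − 2d(sin α + sin β) = 10.527120; p = √p² = 3.244552; φ = atan2(cos α + cos β, d − sin α − sin β) − atan2(2, p) = -0.496842 rad; t = (α − φ) mod 2π = 0.784146 rad, q = (β − φ) mod 2π = 2.911702 rad → L = 6.85·(0.784146 + 3.244552 + 2.911702) = 6.85·6.940400 = 47.541739 m
RLR: c = (6 − d² + 2cos(α−β) + 2d(sin α − sin β))/8 = -2.659251, |c| > 1 → infeasible
LRL: c = (6 − d² + 2cos(α−β) − 2d(sin α − sin β))/8 = -1.753583, |c| > 1 → infeasible
Shortest: RSL with L = 47.541739 m ≈ 47.5417 m
Convert RSL to answer units (arcs ×180/π): t = 0.784146·180/π = 44.9282°, p = ρ·p = 6.85·3.244552 = 22.2252 m, q = 2.911702·180/π = 166.8282°, L = 47.5417 m.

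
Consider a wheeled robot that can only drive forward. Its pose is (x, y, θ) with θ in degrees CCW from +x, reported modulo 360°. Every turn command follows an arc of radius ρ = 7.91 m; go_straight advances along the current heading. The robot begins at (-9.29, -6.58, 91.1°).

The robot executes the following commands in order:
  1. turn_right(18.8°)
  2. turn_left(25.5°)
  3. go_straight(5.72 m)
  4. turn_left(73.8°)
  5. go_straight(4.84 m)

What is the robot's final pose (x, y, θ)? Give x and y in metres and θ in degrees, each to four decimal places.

(-20.8614, 12.5809, 171.6000°)

set_pose: (x, y, θ) = (-9.2900, -6.5800, 91.1000°), ρ = 7.91
turn_right(18.8°): centre at ρ to the right, rotate −18.8° → (-8.9170, -4.0232, 72.3000°)
turn_left(25.5°): centre at ρ to the left, rotate +25.5° → (-8.6157, -0.5448, 97.8000°)
go_straight(5.72): x += 5.72·cos θ, y += 5.72·sin θ → (-9.3920, 5.1222, 97.8000°)
turn_left(73.8°): centre at ρ to the left, rotate +73.8° → (-16.0733, 11.8739, 171.6000°)
go_straight(4.84): x += 4.84·cos θ, y += 4.84·sin θ → (-20.8614, 12.5809, 171.6000°)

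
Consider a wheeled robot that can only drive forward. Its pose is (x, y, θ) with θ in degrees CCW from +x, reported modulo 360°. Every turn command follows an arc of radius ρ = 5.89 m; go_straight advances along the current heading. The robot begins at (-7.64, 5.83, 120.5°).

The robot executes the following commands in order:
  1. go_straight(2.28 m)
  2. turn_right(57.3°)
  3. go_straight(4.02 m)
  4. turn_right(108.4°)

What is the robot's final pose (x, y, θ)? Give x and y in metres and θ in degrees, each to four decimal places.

(2.2697, 18.5224, 314.8000°)

set_pose: (x, y, θ) = (-7.6400, 5.8300, 120.5000°), ρ = 5.89
go_straight(2.28): x += 2.28·cos θ, y += 2.28·sin θ → (-8.7972, 7.7945, 120.5000°)
turn_right(57.3°): centre at ρ to the right, rotate −57.3° → (-8.9795, 13.4396, 63.2000°)
go_straight(4.02): x += 4.02·cos θ, y += 4.02·sin θ → (-7.1670, 17.0278, 63.2000°)
turn_right(108.4°): centre at ρ to the right, rotate −108.4° → (2.2697, 18.5224, -45.2000° ≡ 314.8000°)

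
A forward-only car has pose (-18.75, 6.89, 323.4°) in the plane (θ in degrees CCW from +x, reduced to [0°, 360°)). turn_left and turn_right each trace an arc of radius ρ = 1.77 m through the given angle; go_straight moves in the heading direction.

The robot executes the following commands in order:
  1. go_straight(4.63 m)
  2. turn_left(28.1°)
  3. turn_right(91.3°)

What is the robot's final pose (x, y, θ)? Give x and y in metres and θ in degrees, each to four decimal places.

set_pose: (x, y, θ) = (-18.7500, 6.8900, 323.4000°), ρ = 1.77
go_straight(4.63): x += 4.63·cos θ, y += 4.63·sin θ → (-15.0330, 4.1295, 323.4000°)
turn_left(28.1°): centre at ρ to the left, rotate +28.1° → (-14.2393, 3.7999, 351.5000°)
turn_right(91.3°): centre at ρ to the right, rotate −91.3° → (-12.7567, 1.7481, 260.2000°)

(-12.7567, 1.7481, 260.2000°)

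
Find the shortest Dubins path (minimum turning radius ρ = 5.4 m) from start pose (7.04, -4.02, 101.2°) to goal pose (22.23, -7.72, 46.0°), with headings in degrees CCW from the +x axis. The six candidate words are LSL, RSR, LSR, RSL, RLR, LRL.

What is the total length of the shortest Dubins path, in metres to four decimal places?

43.6618 m

Let ψ = atan2(Δy, Δx) = atan2(-3.70, 15.19) = -13.6896° be the start→goal bearing.
Normalize: d = |goal − start| / ρ = 15.634133/5.4 = 2.895210, α = (θ_start − ψ) mod 360° = 114.8896° = 2.005202 rad, β = (θ_goal − ψ) mod 360° = 59.6896° = 1.041780 rad.
Common terms: sin α = 0.907120, cos α = -0.420871, sin β = 0.863304, cos β = 0.504684, cos(α−β) = 0.570714, d² = 8.382239. Work in radians in the unit-radius frame; every candidate has L = ρ·(t + p + q).
LSL: p² = 2 + d² − 2cos(α−β) + 2d(sin α − sin β) = 9.494529; p = √p² = 3.081319; φ = atan2(cos β − cos α, d + sin α − sin β) = 0.305087 rad; t = (φ − α) mod 2π = 4.583071 rad, q = (β − φ) mod 2π = 0.736693 rad → L = 5.4·(4.583071 + 3.081319 + 0.736693) = 5.4·8.401083 = 45.365847 m
RSR: p² = 2 + d² − 2cos(α−β) + 2d(sin β − sin α) = 8.987096; p = √p² = 2.997849; φ = atan2(cos α − cos β, d − sin α + sin β) = -0.313868 rad; t = (α − φ) mod 2π = 2.319070 rad, q = (φ − β) mod 2π = 4.927537 rad → L = 5.4·(2.319070 + 2.997849 + 4.927537) = 5.4·10.244456 = 55.320060 m
LSR: p² = d² − 2 + 2cos(α−β) + 2d(sin α + sin β) = 17.775166; p = √p² = 4.216061; φ = atan2(−cos α − cos β, d + sin α + sin β) − atan2(−2, p) = 0.424977 rad; t = (φ − α) mod 2π = 4.702961 rad, q = (φ − β) mod 2π = 5.666383 rad → L = 5.4·(4.702961 + 4.216061 + 5.666383) = 5.4·14.585404 = 78.761184 m
RSL: p² = d² − 2 + 2cos(α−β) − 2d(sin α + sin β) = -2.727833 < 0 → infeasible
RLR: c = (6 − d² + 2cos(α−β) + 2d(sin α − sin β))/8 = -0.123387; p = 2π − arccos c = 4.588687 rad; φ = atan2(cos α − cos β, d − sin α + sin β) = -0.313868 rad; t = (α − φ + p/2) mod 2π = 4.613413 rad, q = (α − β − t + p) mod 2π = 0.938696 rad → L = 5.4·(4.613413 + 4.588687 + 0.938696) = 5.4·10.140795 = 54.760294 m
LRL: c = (6 − d² + 2cos(α−β) − 2d(sin α − sin β))/8 = -0.186816; p = 2π − arccos c = 4.524469 rad; φ = atan2(cos β − cos α, d + sin α − sin β) = 0.305087 rad; t = (φ − α + p/2) mod 2π = 0.562120 rad, q = (β − α − t + p) mod 2π = 2.998927 rad → L = 5.4·(0.562120 + 4.524469 + 2.998927) = 5.4·8.085516 = 43.661786 m
Shortest: LRL with L = 43.661786 m ≈ 43.6618 m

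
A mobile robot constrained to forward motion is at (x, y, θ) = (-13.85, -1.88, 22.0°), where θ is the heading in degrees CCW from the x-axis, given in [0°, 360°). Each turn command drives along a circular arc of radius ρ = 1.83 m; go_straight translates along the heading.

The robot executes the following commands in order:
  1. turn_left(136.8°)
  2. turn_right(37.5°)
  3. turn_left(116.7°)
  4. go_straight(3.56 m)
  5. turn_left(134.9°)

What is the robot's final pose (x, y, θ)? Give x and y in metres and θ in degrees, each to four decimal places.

(-17.8173, -3.4753, 12.9000°)

set_pose: (x, y, θ) = (-13.8500, -1.8800, 22.0000°), ρ = 1.83
turn_left(136.8°): centre at ρ to the left, rotate +136.8° → (-13.8738, 1.5229, 158.8000°)
turn_right(37.5°): centre at ρ to the right, rotate −37.5° → (-14.7756, 2.2783, 121.3000°)
turn_left(116.7°): centre at ρ to the left, rotate +116.7° → (-17.8912, 2.2974, 238.0000°)
go_straight(3.56): x += 3.56·cos θ, y += 3.56·sin θ → (-19.7777, -0.7217, 238.0000°)
turn_left(134.9°): centre at ρ to the left, rotate +134.9° → (-17.8173, -3.4753, 372.9000° ≡ 12.9000°)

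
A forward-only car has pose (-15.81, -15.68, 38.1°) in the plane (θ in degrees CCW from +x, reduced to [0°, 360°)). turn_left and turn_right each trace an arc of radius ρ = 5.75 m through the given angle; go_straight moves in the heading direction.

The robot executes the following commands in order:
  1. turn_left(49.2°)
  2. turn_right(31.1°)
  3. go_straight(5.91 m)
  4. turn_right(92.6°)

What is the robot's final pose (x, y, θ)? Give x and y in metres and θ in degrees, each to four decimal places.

set_pose: (x, y, θ) = (-15.8100, -15.6800, 38.1000°), ρ = 5.75
turn_left(49.2°): centre at ρ to the left, rotate +49.2° → (-13.6143, -11.4260, 87.3000°)
turn_right(31.1°): centre at ρ to the right, rotate −31.1° → (-12.6489, -8.4981, 56.2000°)
go_straight(5.91): x += 5.91·cos θ, y += 5.91·sin θ → (-9.3612, -3.5870, 56.2000°)
turn_right(92.6°): centre at ρ to the right, rotate −92.6° → (-1.1709, -2.1576, -36.4000° ≡ 323.6000°)

(-1.1709, -2.1576, 323.6000°)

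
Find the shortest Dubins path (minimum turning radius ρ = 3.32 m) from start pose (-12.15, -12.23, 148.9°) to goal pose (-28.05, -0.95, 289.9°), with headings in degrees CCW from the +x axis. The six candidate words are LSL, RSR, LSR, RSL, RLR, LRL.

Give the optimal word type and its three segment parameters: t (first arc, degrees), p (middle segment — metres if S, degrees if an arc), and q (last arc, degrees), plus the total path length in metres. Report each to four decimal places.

Let ψ = atan2(Δy, Δx) = atan2(11.28, -15.90) = 144.6468° be the start→goal bearing.
Normalize: d = |goal − start| / ρ = 19.494830/3.32 = 5.871937, α = (θ_start − ψ) mod 360° = 4.2532° = 0.074232 rad, β = (θ_goal − ψ) mod 360° = 145.2532° = 2.535146 rad.
Common terms: sin α = 0.074164, cos α = 0.997246, sin β = 0.569951, cos β = -0.821679, cos(α−β) = -0.777146, d² = 34.479641. Work in radians in the unit-radius frame; every candidate has L = ρ·(t + p + q).
LSL: p² = 2 + d² − 2cos(α−β) + 2d(sin α − sin β) = 32.211471; p = √p² = 5.675515; φ = atan2(cos β − cos α, d + sin α − sin β) = -0.326243 rad; t = (φ − α) mod 2π = 5.882710 rad, q = (β − φ) mod 2π = 2.861389 rad → L = 3.32·(5.882710 + 5.675515 + 2.861389) = 3.32·14.419615 = 47.873121 m
RSR: p² = 2 + d² − 2cos(α−β) + 2d(sin β − sin α) = 43.856395; p = √p² = 6.622416; φ = atan2(cos α − cos β, d − sin α + sin β) = 0.278238 rad; t = (α − φ) mod 2π = 6.079179 rad, q = (φ − β) mod 2π = 4.026277 rad → L = 3.32·(6.079179 + 6.622416 + 4.026277) = 3.32·16.727873 = 55.536537 m
LSR: p² = d² − 2 + 2cos(α−β) + 2d(sin α + sin β) = 38.489755; p = √p² = 6.204011; φ = atan2(−cos α − cos β, d + sin α + sin β) − atan2(−2, p) = 0.284916 rad; t = (φ − α) mod 2π = 0.210684 rad, q = (φ − β) mod 2π = 4.032955 rad → L = 3.32·(0.210684 + 6.204011 + 4.032955) = 3.32·10.447650 = 34.686198 m
RSL: p² = d² − 2 + 2cos(α−β) − 2d(sin α + sin β) = 23.360944; p = √p² = 4.833316; φ = atan2(cos α + cos β, d − sin α − sin β) − atan2(2, p) = -0.358771 rad; t = (α − φ) mod 2π = 0.433003 rad, q = (β − φ) mod 2π = 2.893917 rad → L = 3.32·(0.433003 + 4.833316 + 2.893917) = 3.32·8.160236 = 27.091983 m
RLR: c = (6 − d² + 2cos(α−β) + 2d(sin α − sin β))/8 = -4.482049, |c| > 1 → infeasible
LRL: c = (6 − d² + 2cos(α−β) − 2d(sin α − sin β))/8 = -3.026434, |c| > 1 → infeasible
Shortest: RSL with L = 27.091983 m ≈ 27.0920 m
Convert RSL to answer units (arcs ×180/π): t = 0.433003·180/π = 24.8092°, p = ρ·p = 3.32·4.833316 = 16.0466 m, q = 2.893917·180/π = 165.8092°, L = 27.0920 m.

RSL: t = 24.8092°, p = 16.0466 m, q = 165.8092°, L = 27.0920 m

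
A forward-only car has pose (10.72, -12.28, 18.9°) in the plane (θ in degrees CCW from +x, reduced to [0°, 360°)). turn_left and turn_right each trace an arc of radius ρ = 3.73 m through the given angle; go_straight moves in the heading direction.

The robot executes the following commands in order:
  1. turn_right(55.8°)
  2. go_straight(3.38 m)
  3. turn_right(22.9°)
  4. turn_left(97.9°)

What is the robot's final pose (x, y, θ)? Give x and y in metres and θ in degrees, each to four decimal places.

set_pose: (x, y, θ) = (10.7200, -12.2800, 18.9000°), ρ = 3.73
turn_right(55.8°): centre at ρ to the right, rotate −55.8° → (14.1678, -12.8261, -36.9000° ≡ 323.1000°)
go_straight(3.38): x += 3.38·cos θ, y += 3.38·sin θ → (16.8707, -14.8555, 323.1000°)
turn_right(22.9°): centre at ρ to the right, rotate −22.9° → (17.8549, -15.9621, 300.2000°)
turn_left(97.9°): centre at ρ to the left, rotate +97.9° → (23.3802, -17.0211, 398.1000° ≡ 38.1000°)

(23.3802, -17.0211, 38.1000°)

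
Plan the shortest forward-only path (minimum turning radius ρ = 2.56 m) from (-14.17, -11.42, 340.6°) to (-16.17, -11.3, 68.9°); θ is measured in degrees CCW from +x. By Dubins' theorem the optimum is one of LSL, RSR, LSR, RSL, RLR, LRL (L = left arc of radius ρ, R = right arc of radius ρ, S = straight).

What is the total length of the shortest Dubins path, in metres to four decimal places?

Let ψ = atan2(Δy, Δx) = atan2(0.12, -2.00) = 176.5664° be the start→goal bearing.
Normalize: d = |goal − start| / ρ = 2.003597/2.56 = 0.782655, α = (θ_start − ψ) mod 360° = 164.0336° = 2.862927 rad, β = (θ_goal − ψ) mod 360° = 252.3336° = 4.404053 rad.
Common terms: sin α = 0.275073, cos α = -0.961423, sin β = -0.952840, cos β = -0.303474, cos(α−β) = 0.029666, d² = 0.612549. Work in radians in the unit-radius frame; every candidate has L = ρ·(t + p + q).
LSL: p² = 2 + d² − 2cos(α−β) + 2d(sin α − sin β) = 4.475281; p = √p² = 2.115486; φ = atan2(cos β − cos α, d + sin α − sin β) = 0.316262 rad; t = (φ − α) mod 2π = 3.736520 rad, q = (β − φ) mod 2π = 4.087791 rad → L = 2.56·(3.736520 + 2.115486 + 4.087791) = 2.56·9.939797 = 25.445880 m
RSR: p² = 2 + d² − 2cos(α−β) + 2d(sin β − sin α) = 0.631152; p = √p² = 0.794451; φ = atan2(cos α − cos β, d − sin α + sin β) = -2.165737 rad; t = (α − φ) mod 2π = 5.028664 rad, q = (φ − β) mod 2π = 5.996581 rad → L = 2.56·(5.028664 + 0.794451 + 5.996581) = 2.56·11.819696 = 30.258421 m
LSR: p² = d² − 2 + 2cos(α−β) + 2d(sin α + sin β) = -2.389034 < 0 → infeasible
RSL: p² = d² − 2 + 2cos(α−β) − 2d(sin α + sin β) = -0.267204 < 0 → infeasible
RLR: c = (6 − d² + 2cos(α−β) + 2d(sin α − sin β))/8 = 0.921106; p = 2π − arccos c = 5.883301 rad; φ = atan2(cos α − cos β, d − sin α + sin β) = -2.165737 rad; t = (α − φ + p/2) mod 2π = 1.687129 rad, q = (α − β − t + p) mod 2π = 2.655046 rad → L = 2.56·(1.687129 + 5.883301 + 2.655046) = 2.56·10.225476 = 26.177219 m
LRL: c = (6 − d² + 2cos(α−β) − 2d(sin α − sin β))/8 = 0.440590; p = 2π − arccos c = 5.168645 rad; φ = atan2(cos β − cos α, d + sin α − sin β) = 0.316262 rad; t = (φ − α + p/2) mod 2π = 0.037657 rad, q = (β − α − t + p) mod 2π = 0.388928 rad → L = 2.56·(0.037657 + 5.168645 + 0.388928) = 2.56·5.595230 = 14.323788 m
Shortest: LRL with L = 14.323788 m ≈ 14.3238 m

14.3238 m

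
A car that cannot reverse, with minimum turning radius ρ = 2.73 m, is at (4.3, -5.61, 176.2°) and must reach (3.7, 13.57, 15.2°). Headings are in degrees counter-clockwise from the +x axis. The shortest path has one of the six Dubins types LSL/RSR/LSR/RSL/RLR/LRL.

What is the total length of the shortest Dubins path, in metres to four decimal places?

21.4929 m

Let ψ = atan2(Δy, Δx) = atan2(19.18, -0.60) = 91.7918° be the start→goal bearing.
Normalize: d = |goal − start| / ρ = 19.189382/2.73 = 7.029078, α = (θ_start − ψ) mod 360° = 84.4082° = 1.473201 rad, β = (θ_goal − ψ) mod 360° = 283.4082° = 4.946407 rad.
Common terms: sin α = 0.995241, cos α = 0.097440, sin β = -0.972743, cos β = 0.231888, cos(α−β) = -0.945519, d² = 49.407935. Work in radians in the unit-radius frame; every candidate has L = ρ·(t + p + q).
LSL: p² = 2 + d² − 2cos(α−β) + 2d(sin α − sin β) = 80.965198; p = √p² = 8.998066; φ = atan2(cos β − cos α, d + sin α − sin β) = 0.014942 rad; t = (φ − α) mod 2π = 4.824926 rad, q = (β − φ) mod 2π = 4.931464 rad → L = 2.73·(4.824926 + 8.998066 + 4.931464) = 2.73·18.754457 = 51.199667 m
RSR: p² = 2 + d² − 2cos(α−β) + 2d(sin β − sin α) = 25.632747; p = √p² = 5.062879; φ = atan2(cos α − cos β, d − sin α + sin β) = -0.026559 rad; t = (α − φ) mod 2π = 1.499760 rad, q = (φ − β) mod 2π = 1.310220 rad → L = 2.73·(1.499760 + 5.062879 + 1.310220) = 2.73·7.872859 = 21.492906 m
LSR: p² = d² − 2 + 2cos(α−β) + 2d(sin α + sin β) = 45.833190; p = √p² = 6.770021; φ = atan2(−cos α − cos β, d + sin α + sin β) − atan2(−2, p) = 0.240581 rad; t = (φ − α) mod 2π = 5.050565 rad, q = (φ − β) mod 2π = 1.577360 rad → L = 2.73·(5.050565 + 6.770021 + 1.577360) = 2.73·13.397946 = 36.576392 m
RSL: p² = d² − 2 + 2cos(α−β) − 2d(sin α + sin β) = 45.200606; p = √p² = 6.723140; φ = atan2(cos α + cos β, d − sin α − sin β) − atan2(2, p) = -0.242175 rad; t = (α − φ) mod 2π = 1.715377 rad, q = (β − φ) mod 2π = 5.188582 rad → L = 2.73·(1.715377 + 6.723140 + 5.188582) = 2.73·13.627098 = 37.201978 m
RLR: c = (6 − d² + 2cos(α−β) + 2d(sin α − sin β))/8 = -2.204093, |c| > 1 → infeasible
LRL: c = (6 − d² + 2cos(α−β) − 2d(sin α − sin β))/8 = -9.120650, |c| > 1 → infeasible
Shortest: RSR with L = 21.492906 m ≈ 21.4929 m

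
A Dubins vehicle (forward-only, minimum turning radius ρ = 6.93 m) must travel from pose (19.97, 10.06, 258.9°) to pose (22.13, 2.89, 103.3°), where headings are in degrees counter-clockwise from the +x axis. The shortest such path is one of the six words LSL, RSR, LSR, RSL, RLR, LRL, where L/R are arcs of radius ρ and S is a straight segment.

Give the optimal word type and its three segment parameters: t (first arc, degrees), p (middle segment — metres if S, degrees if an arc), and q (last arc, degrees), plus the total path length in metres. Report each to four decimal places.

Let ψ = atan2(Δy, Δx) = atan2(-7.17, 2.16) = -73.2348° be the start→goal bearing.
Normalize: d = |goal − start| / ρ = 7.488291/6.93 = 1.080561, α = (θ_start − ψ) mod 360° = 332.1348° = 5.796846 rad, β = (θ_goal − ψ) mod 360° = 176.5348° = 3.081113 rad.
Common terms: sin α = -0.467393, cos α = 0.884050, sin β = 0.060442, cos β = -0.998172, cos(α−β) = -0.910684, d² = 1.167613. Work in radians in the unit-radius frame; every candidate has L = ρ·(t + p + q).
LSL: p² = 2 + d² − 2cos(α−β) + 2d(sin α − sin β) = 3.848263; p = √p² = 1.961699; φ = atan2(cos β − cos α, d + sin α − sin β) = -1.285170 rad; t = (φ − α) mod 2π = 5.484355 rad, q = (β − φ) mod 2π = 4.366283 rad → L = 6.93·(5.484355 + 1.961699 + 4.366283) = 6.93·11.812337 = 81.859498 m
RSR: p² = 2 + d² − 2cos(α−β) + 2d(sin β − sin α) = 6.129697; p = √p² = 2.475823; φ = atan2(cos α − cos β, d − sin α + sin β) = 0.863684 rad; t = (α − φ) mod 2π = 4.933162 rad, q = (φ − β) mod 2π = 4.065756 rad → L = 6.93·(4.933162 + 2.475823 + 4.065756) = 6.93·11.474740 = 79.519950 m
LSR: p² = d² − 2 + 2cos(α−β) + 2d(sin α + sin β) = -3.533225 < 0 → infeasible
RSL: p² = d² − 2 + 2cos(α−β) − 2d(sin α + sin β) = -1.774284 < 0 → infeasible
RLR: c = (6 − d² + 2cos(α−β) + 2d(sin α − sin β))/8 = 0.233788; p = 2π − arccos c = 4.948361 rad; φ = atan2(cos α − cos β, d − sin α + sin β) = 0.863684 rad; t = (α − φ + p/2) mod 2π = 1.124157 rad, q = (α − β − t + p) mod 2π = 0.256751 rad → L = 6.93·(1.124157 + 4.948361 + 0.256751) = 6.93·6.329268 = 43.861829 m
LRL: c = (6 − d² + 2cos(α−β) − 2d(sin α − sin β))/8 = 0.518967; p = 2π − arccos c = 5.258031 rad; φ = atan2(cos β − cos α, d + sin α − sin β) = -1.285170 rad; t = (φ − α + p/2) mod 2π = 1.830186 rad, q = (β − α − t + p) mod 2π = 0.712113 rad → L = 6.93·(1.830186 + 5.258031 + 0.712113) = 6.93·7.800330 = 54.056286 m
Shortest: RLR with L = 43.861829 m ≈ 43.8618 m
Convert RLR to answer units (arcs ×180/π): t = 1.124157·180/π = 64.4095°, p = 4.948361·180/π = 283.5202°, q = 0.256751·180/π = 14.7107°, L = 43.8618 m.

RLR: t = 64.4095°, p = 283.5202°, q = 14.7107°, L = 43.8618 m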